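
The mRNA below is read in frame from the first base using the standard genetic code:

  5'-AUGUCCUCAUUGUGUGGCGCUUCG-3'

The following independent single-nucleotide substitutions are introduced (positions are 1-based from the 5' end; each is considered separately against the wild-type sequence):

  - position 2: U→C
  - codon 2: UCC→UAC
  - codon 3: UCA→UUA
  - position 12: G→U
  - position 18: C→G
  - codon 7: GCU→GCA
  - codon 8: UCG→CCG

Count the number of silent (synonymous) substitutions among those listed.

Codon 1: AUG (Met) → ACG (Thr) — missense.
Codon 2: UCC (Ser) → UAC (Tyr) — missense.
Codon 3: UCA (Ser) → UUA (Leu) — missense.
Codon 4: UUG (Leu) → UUU (Phe) — missense.
Codon 6: GGC (Gly) → GGG (Gly) — synonymous.
Codon 7: GCU (Ala) → GCA (Ala) — synonymous.
Codon 8: UCG (Ser) → CCG (Pro) — missense.
Synonymous: 2 of 7.

2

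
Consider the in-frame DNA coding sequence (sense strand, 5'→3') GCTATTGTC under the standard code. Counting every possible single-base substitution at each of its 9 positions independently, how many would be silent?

8

Codon 1 (GCT, Ala): 3 synonymous substitutions.
Codon 2 (ATT, Ile): 2 synonymous substitutions.
Codon 3 (GTC, Val): 3 synonymous substitutions.
Total: 3 + 2 + 3 = 8.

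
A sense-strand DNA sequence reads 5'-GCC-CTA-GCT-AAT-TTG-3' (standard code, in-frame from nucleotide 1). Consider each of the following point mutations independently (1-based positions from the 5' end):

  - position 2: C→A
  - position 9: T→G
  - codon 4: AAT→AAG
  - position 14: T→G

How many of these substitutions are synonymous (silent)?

Codon 1: GCC (Ala) → GAC (Asp) — missense.
Codon 3: GCT (Ala) → GCG (Ala) — synonymous.
Codon 4: AAT (Asn) → AAG (Lys) — missense.
Codon 5: TTG (Leu) → TGG (Trp) — missense.
Synonymous: 1 of 4.

1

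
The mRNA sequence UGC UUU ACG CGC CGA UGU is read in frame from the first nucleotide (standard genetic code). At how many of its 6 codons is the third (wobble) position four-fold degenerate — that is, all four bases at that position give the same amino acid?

3

Codon 1 UGC (Cys): third position 2-fold.
Codon 2 UUU (Phe): third position 2-fold.
Codon 3 ACG (Thr): third position 4-fold.
Codon 4 CGC (Arg): third position 4-fold.
Codon 5 CGA (Arg): third position 4-fold.
Codon 6 UGU (Cys): third position 2-fold.
Four-fold degenerate third positions: 3.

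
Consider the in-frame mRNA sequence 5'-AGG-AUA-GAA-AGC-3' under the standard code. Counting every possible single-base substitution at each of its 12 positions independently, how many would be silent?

Codon 1 (AGG, Arg): 2 synonymous substitutions.
Codon 2 (AUA, Ile): 2 synonymous substitutions.
Codon 3 (GAA, Glu): 1 synonymous substitution.
Codon 4 (AGC, Ser): 1 synonymous substitution.
Total: 2 + 2 + 1 + 1 = 6.

6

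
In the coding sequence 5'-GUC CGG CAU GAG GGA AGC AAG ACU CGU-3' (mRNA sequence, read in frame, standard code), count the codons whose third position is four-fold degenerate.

5

Codon 1 GUC (Val): third position 4-fold.
Codon 2 CGG (Arg): third position 4-fold.
Codon 3 CAU (His): third position 2-fold.
Codon 4 GAG (Glu): third position 2-fold.
Codon 5 GGA (Gly): third position 4-fold.
Codon 6 AGC (Ser): third position 2-fold.
Codon 7 AAG (Lys): third position 2-fold.
Codon 8 ACU (Thr): third position 4-fold.
Codon 9 CGU (Arg): third position 4-fold.
Four-fold degenerate third positions: 5.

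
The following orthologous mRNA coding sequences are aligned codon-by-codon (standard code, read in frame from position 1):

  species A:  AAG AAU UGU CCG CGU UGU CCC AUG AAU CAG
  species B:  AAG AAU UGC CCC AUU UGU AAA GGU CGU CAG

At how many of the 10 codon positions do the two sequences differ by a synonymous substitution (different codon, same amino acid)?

2

Codon 1: AAG Lys / AAG Lys — identical.
Codon 2: AAU Asn / AAU Asn — identical.
Codon 3: UGU Cys / UGC Cys — synonymous.
Codon 4: CCG Pro / CCC Pro — synonymous.
Codon 5: CGU Arg / AUU Ile — nonsynonymous.
Codon 6: UGU Cys / UGU Cys — identical.
Codon 7: CCC Pro / AAA Lys — nonsynonymous.
Codon 8: AUG Met / GGU Gly — nonsynonymous.
Codon 9: AAU Asn / CGU Arg — nonsynonymous.
Codon 10: CAG Gln / CAG Gln — identical.
Synonymous differences: 2.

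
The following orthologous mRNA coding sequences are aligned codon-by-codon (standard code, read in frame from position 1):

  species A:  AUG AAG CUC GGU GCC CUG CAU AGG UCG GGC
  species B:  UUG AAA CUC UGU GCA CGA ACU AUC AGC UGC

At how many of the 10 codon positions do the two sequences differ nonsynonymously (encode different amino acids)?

6

Codon 1: AUG Met / UUG Leu — nonsynonymous.
Codon 2: AAG Lys / AAA Lys — synonymous.
Codon 3: CUC Leu / CUC Leu — identical.
Codon 4: GGU Gly / UGU Cys — nonsynonymous.
Codon 5: GCC Ala / GCA Ala — synonymous.
Codon 6: CUG Leu / CGA Arg — nonsynonymous.
Codon 7: CAU His / ACU Thr — nonsynonymous.
Codon 8: AGG Arg / AUC Ile — nonsynonymous.
Codon 9: UCG Ser / AGC Ser — synonymous.
Codon 10: GGC Gly / UGC Cys — nonsynonymous.
Nonsynonymous differences: 6.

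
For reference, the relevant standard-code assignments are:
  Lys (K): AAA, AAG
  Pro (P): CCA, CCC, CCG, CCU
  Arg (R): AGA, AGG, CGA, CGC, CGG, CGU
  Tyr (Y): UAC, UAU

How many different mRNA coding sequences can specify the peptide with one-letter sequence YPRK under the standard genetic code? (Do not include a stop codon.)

96

Tyr: 2 codons.
Pro: 4 codons.
Arg: 6 codons.
Lys: 2 codons.
2 × 4 × 6 × 2 = 96.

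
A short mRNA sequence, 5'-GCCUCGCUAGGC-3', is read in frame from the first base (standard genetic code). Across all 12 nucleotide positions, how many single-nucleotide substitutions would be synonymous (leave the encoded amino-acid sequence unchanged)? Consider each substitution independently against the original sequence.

Codon 1 (GCC, Ala): 3 synonymous substitutions.
Codon 2 (UCG, Ser): 3 synonymous substitutions.
Codon 3 (CUA, Leu): 4 synonymous substitutions.
Codon 4 (GGC, Gly): 3 synonymous substitutions.
Total: 3 + 3 + 4 + 3 = 13.

13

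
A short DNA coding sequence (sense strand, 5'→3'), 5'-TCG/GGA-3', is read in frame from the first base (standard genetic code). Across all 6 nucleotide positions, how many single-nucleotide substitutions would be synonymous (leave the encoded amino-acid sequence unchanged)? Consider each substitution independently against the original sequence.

6

Codon 1 (TCG, Ser): 3 synonymous substitutions.
Codon 2 (GGA, Gly): 3 synonymous substitutions.
Total: 3 + 3 = 6.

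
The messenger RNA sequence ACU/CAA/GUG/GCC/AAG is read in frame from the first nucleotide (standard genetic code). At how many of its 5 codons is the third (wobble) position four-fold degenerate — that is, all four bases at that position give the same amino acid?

Codon 1 ACU (Thr): third position 4-fold.
Codon 2 CAA (Gln): third position 2-fold.
Codon 3 GUG (Val): third position 4-fold.
Codon 4 GCC (Ala): third position 4-fold.
Codon 5 AAG (Lys): third position 2-fold.
Four-fold degenerate third positions: 3.

3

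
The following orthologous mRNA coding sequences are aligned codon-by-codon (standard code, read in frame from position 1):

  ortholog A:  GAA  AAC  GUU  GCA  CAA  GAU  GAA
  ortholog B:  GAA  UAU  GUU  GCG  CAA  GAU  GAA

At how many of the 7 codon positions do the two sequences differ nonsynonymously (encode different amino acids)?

1

Codon 1: GAA Glu / GAA Glu — identical.
Codon 2: AAC Asn / UAU Tyr — nonsynonymous.
Codon 3: GUU Val / GUU Val — identical.
Codon 4: GCA Ala / GCG Ala — synonymous.
Codon 5: CAA Gln / CAA Gln — identical.
Codon 6: GAU Asp / GAU Asp — identical.
Codon 7: GAA Glu / GAA Glu — identical.
Nonsynonymous differences: 1.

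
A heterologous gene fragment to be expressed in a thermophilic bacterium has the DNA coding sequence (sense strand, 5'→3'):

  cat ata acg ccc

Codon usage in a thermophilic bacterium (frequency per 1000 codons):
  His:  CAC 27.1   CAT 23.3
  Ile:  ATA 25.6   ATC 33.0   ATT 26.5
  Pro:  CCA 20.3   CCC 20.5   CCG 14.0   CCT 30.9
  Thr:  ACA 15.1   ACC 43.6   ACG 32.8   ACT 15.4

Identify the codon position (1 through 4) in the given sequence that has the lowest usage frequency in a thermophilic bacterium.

Codon 1 CAT (His): 23.3 per 1000.
Codon 2 ATA (Ile): 25.6 per 1000.
Codon 3 ACG (Thr): 32.8 per 1000.
Codon 4 CCC (Pro): 20.5 per 1000.
Lowest frequency is 20.5 at codon 4.

4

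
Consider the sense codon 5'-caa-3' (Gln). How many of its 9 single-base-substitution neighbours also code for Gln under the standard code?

Position 1: none → 0 synonymous.
Position 2: none → 0 synonymous.
Position 3: CAG → 1 synonymous.
Total: 0 + 0 + 1 = 1.

1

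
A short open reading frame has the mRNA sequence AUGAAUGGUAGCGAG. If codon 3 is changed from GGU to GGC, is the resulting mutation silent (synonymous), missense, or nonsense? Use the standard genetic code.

silent

Position 9 falls in codon 3: GGU → Gly.
After the substitution the codon is GGC → Gly.
Both encode Gly, so the change is synonymous.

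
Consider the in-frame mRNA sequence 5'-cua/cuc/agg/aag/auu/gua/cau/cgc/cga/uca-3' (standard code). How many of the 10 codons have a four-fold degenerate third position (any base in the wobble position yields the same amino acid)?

6

Codon 1 CUA (Leu): third position 4-fold.
Codon 2 CUC (Leu): third position 4-fold.
Codon 3 AGG (Arg): third position 2-fold.
Codon 4 AAG (Lys): third position 2-fold.
Codon 5 AUU (Ile): third position 3-fold.
Codon 6 GUA (Val): third position 4-fold.
Codon 7 CAU (His): third position 2-fold.
Codon 8 CGC (Arg): third position 4-fold.
Codon 9 CGA (Arg): third position 4-fold.
Codon 10 UCA (Ser): third position 4-fold.
Four-fold degenerate third positions: 6.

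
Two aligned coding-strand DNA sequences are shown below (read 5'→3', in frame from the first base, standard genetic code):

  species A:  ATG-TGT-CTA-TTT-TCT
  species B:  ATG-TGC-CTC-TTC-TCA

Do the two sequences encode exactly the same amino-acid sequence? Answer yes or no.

Codon 1: ATG Met / ATG Met — identical.
Codon 2: TGT Cys / TGC Cys — synonymous.
Codon 3: CTA Leu / CTC Leu — synonymous.
Codon 4: TTT Phe / TTC Phe — synonymous.
Codon 5: TCT Ser / TCA Ser — synonymous.
Nonsynonymous differences: 0 → same protein.

yes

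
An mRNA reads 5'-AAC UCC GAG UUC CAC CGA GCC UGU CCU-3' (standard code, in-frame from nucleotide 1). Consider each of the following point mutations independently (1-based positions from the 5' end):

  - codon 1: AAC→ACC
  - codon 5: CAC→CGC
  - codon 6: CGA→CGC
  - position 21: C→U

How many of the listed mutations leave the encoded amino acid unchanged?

Codon 1: AAC (Asn) → ACC (Thr) — missense.
Codon 5: CAC (His) → CGC (Arg) — missense.
Codon 6: CGA (Arg) → CGC (Arg) — synonymous.
Codon 7: GCC (Ala) → GCU (Ala) — synonymous.
Synonymous: 2 of 4.

2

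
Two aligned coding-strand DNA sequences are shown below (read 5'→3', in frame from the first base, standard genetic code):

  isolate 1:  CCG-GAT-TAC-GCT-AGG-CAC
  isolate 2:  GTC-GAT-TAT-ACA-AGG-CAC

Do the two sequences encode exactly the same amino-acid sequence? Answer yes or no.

no

Codon 1: CCG Pro / GTC Val — nonsynonymous.
Codon 2: GAT Asp / GAT Asp — identical.
Codon 3: TAC Tyr / TAT Tyr — synonymous.
Codon 4: GCT Ala / ACA Thr — nonsynonymous.
Codon 5: AGG Arg / AGG Arg — identical.
Codon 6: CAC His / CAC His — identical.
Nonsynonymous differences: 2 → different protein.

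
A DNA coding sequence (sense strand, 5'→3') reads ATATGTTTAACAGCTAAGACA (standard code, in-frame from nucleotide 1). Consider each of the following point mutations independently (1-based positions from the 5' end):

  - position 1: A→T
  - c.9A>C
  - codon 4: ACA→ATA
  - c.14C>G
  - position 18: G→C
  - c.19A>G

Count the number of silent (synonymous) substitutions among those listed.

Codon 1: ATA (Ile) → TTA (Leu) — missense.
Codon 3: TTA (Leu) → TTC (Phe) — missense.
Codon 4: ACA (Thr) → ATA (Ile) — missense.
Codon 5: GCT (Ala) → GGT (Gly) — missense.
Codon 6: AAG (Lys) → AAC (Asn) — missense.
Codon 7: ACA (Thr) → GCA (Ala) — missense.
Synonymous: 0 of 6.

0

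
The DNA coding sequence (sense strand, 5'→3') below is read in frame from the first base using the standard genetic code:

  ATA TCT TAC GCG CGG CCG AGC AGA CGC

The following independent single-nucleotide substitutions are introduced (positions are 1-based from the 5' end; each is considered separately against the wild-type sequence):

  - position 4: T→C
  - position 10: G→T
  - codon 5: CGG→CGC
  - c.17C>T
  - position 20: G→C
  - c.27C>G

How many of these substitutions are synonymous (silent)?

2

Codon 2: TCT (Ser) → CCT (Pro) — missense.
Codon 4: GCG (Ala) → TCG (Ser) — missense.
Codon 5: CGG (Arg) → CGC (Arg) — synonymous.
Codon 6: CCG (Pro) → CTG (Leu) — missense.
Codon 7: AGC (Ser) → ACC (Thr) — missense.
Codon 9: CGC (Arg) → CGG (Arg) — synonymous.
Synonymous: 2 of 6.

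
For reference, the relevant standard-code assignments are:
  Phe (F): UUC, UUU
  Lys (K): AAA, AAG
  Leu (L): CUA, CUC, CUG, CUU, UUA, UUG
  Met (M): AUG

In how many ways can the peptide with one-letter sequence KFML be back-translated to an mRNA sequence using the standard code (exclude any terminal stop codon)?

24

Lys: 2 codons.
Phe: 2 codons.
Met: 1 codon.
Leu: 6 codons.
2 × 2 × 1 × 6 = 24.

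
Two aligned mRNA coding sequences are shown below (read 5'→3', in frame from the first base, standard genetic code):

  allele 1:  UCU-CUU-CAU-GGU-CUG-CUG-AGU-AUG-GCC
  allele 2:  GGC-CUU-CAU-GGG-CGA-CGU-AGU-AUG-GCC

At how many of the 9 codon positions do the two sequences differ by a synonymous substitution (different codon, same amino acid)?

Codon 1: UCU Ser / GGC Gly — nonsynonymous.
Codon 2: CUU Leu / CUU Leu — identical.
Codon 3: CAU His / CAU His — identical.
Codon 4: GGU Gly / GGG Gly — synonymous.
Codon 5: CUG Leu / CGA Arg — nonsynonymous.
Codon 6: CUG Leu / CGU Arg — nonsynonymous.
Codon 7: AGU Ser / AGU Ser — identical.
Codon 8: AUG Met / AUG Met — identical.
Codon 9: GCC Ala / GCC Ala — identical.
Synonymous differences: 1.

1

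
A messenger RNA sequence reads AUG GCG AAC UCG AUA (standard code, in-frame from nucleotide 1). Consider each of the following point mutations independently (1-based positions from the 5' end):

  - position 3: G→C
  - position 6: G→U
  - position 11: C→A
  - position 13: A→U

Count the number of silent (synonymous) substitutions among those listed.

1

Codon 1: AUG (Met) → AUC (Ile) — missense.
Codon 2: GCG (Ala) → GCU (Ala) — synonymous.
Codon 4: UCG (Ser) → UAG (Stop) — nonsense.
Codon 5: AUA (Ile) → UUA (Leu) — missense.
Synonymous: 1 of 4.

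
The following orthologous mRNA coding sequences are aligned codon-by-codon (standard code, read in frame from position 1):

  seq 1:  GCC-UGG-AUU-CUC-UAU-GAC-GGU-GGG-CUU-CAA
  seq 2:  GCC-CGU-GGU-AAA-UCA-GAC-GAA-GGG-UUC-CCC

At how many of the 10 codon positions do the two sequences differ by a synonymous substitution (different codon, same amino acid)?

0

Codon 1: GCC Ala / GCC Ala — identical.
Codon 2: UGG Trp / CGU Arg — nonsynonymous.
Codon 3: AUU Ile / GGU Gly — nonsynonymous.
Codon 4: CUC Leu / AAA Lys — nonsynonymous.
Codon 5: UAU Tyr / UCA Ser — nonsynonymous.
Codon 6: GAC Asp / GAC Asp — identical.
Codon 7: GGU Gly / GAA Glu — nonsynonymous.
Codon 8: GGG Gly / GGG Gly — identical.
Codon 9: CUU Leu / UUC Phe — nonsynonymous.
Codon 10: CAA Gln / CCC Pro — nonsynonymous.
Synonymous differences: 0.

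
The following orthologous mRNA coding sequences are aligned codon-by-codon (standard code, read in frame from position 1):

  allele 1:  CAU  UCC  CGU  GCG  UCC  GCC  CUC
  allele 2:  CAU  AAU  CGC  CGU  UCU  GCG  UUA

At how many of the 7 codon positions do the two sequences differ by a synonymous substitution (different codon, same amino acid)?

Codon 1: CAU His / CAU His — identical.
Codon 2: UCC Ser / AAU Asn — nonsynonymous.
Codon 3: CGU Arg / CGC Arg — synonymous.
Codon 4: GCG Ala / CGU Arg — nonsynonymous.
Codon 5: UCC Ser / UCU Ser — synonymous.
Codon 6: GCC Ala / GCG Ala — synonymous.
Codon 7: CUC Leu / UUA Leu — synonymous.
Synonymous differences: 4.

4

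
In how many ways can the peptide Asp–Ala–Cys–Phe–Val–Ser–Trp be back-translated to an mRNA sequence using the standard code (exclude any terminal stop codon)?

Asp: 2 codons.
Ala: 4 codons.
Cys: 2 codons.
Phe: 2 codons.
Val: 4 codons.
Ser: 6 codons.
Trp: 1 codon.
2 × 4 × 2 × 2 × 4 × 6 × 1 = 768.

768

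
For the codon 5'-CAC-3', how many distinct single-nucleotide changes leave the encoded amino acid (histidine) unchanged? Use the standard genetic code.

Position 1: none → 0 synonymous.
Position 2: none → 0 synonymous.
Position 3: CAT → 1 synonymous.
Total: 0 + 0 + 1 = 1.

1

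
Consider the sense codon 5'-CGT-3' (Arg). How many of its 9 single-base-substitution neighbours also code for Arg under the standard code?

3

Position 1: none → 0 synonymous.
Position 2: none → 0 synonymous.
Position 3: CGC, CGA, CGG → 3 synonymous.
Total: 0 + 0 + 3 = 3.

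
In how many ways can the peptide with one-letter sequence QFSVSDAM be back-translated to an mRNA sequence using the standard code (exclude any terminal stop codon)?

4608

Gln: 2 codons.
Phe: 2 codons.
Ser: 6 codons.
Val: 4 codons.
Ser: 6 codons.
Asp: 2 codons.
Ala: 4 codons.
Met: 1 codon.
2 × 2 × 6 × 4 × 6 × 2 × 4 × 1 = 4608.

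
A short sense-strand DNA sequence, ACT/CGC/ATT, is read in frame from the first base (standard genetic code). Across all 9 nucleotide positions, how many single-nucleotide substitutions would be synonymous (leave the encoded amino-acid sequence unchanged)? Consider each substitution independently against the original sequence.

Codon 1 (ACT, Thr): 3 synonymous substitutions.
Codon 2 (CGC, Arg): 3 synonymous substitutions.
Codon 3 (ATT, Ile): 2 synonymous substitutions.
Total: 3 + 3 + 2 = 8.

8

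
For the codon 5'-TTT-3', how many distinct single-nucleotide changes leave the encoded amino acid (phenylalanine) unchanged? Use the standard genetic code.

Position 1: none → 0 synonymous.
Position 2: none → 0 synonymous.
Position 3: TTC → 1 synonymous.
Total: 0 + 0 + 1 = 1.

1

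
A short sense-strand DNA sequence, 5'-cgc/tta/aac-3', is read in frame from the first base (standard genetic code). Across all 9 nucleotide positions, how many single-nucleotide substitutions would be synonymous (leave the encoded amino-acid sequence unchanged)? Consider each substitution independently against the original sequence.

Codon 1 (CGC, Arg): 3 synonymous substitutions.
Codon 2 (TTA, Leu): 2 synonymous substitutions.
Codon 3 (AAC, Asn): 1 synonymous substitution.
Total: 3 + 2 + 1 = 6.

6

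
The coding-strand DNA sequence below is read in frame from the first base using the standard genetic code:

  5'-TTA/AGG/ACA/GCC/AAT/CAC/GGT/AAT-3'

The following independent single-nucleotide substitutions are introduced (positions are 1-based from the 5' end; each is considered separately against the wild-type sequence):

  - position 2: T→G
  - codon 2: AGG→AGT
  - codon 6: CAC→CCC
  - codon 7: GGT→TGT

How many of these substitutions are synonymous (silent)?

0

Codon 1: TTA (Leu) → TGA (Stop) — nonsense.
Codon 2: AGG (Arg) → AGT (Ser) — missense.
Codon 6: CAC (His) → CCC (Pro) — missense.
Codon 7: GGT (Gly) → TGT (Cys) — missense.
Synonymous: 0 of 4.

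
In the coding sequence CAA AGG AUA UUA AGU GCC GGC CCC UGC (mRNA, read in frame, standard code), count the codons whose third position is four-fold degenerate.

3

Codon 1 CAA (Gln): third position 2-fold.
Codon 2 AGG (Arg): third position 2-fold.
Codon 3 AUA (Ile): third position 3-fold.
Codon 4 UUA (Leu): third position 2-fold.
Codon 5 AGU (Ser): third position 2-fold.
Codon 6 GCC (Ala): third position 4-fold.
Codon 7 GGC (Gly): third position 4-fold.
Codon 8 CCC (Pro): third position 4-fold.
Codon 9 UGC (Cys): third position 2-fold.
Four-fold degenerate third positions: 3.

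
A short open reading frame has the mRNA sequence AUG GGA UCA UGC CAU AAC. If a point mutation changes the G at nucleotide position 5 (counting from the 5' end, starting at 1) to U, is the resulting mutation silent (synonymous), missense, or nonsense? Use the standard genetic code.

Position 5 falls in codon 2: GGA → Gly.
After the substitution the codon is GUA → Val.
Gly ≠ Val, so this is a missense mutation.

missense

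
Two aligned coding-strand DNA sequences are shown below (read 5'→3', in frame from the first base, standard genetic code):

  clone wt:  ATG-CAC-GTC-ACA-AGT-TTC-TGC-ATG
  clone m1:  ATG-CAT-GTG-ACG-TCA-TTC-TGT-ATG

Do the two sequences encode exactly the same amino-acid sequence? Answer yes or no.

yes

Codon 1: ATG Met / ATG Met — identical.
Codon 2: CAC His / CAT His — synonymous.
Codon 3: GTC Val / GTG Val — synonymous.
Codon 4: ACA Thr / ACG Thr — synonymous.
Codon 5: AGT Ser / TCA Ser — synonymous.
Codon 6: TTC Phe / TTC Phe — identical.
Codon 7: TGC Cys / TGT Cys — synonymous.
Codon 8: ATG Met / ATG Met — identical.
Nonsynonymous differences: 0 → same protein.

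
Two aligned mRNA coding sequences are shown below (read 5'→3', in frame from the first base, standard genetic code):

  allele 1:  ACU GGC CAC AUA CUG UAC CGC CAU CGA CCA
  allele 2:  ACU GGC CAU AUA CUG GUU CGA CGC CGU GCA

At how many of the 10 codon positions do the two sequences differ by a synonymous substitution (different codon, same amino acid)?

3

Codon 1: ACU Thr / ACU Thr — identical.
Codon 2: GGC Gly / GGC Gly — identical.
Codon 3: CAC His / CAU His — synonymous.
Codon 4: AUA Ile / AUA Ile — identical.
Codon 5: CUG Leu / CUG Leu — identical.
Codon 6: UAC Tyr / GUU Val — nonsynonymous.
Codon 7: CGC Arg / CGA Arg — synonymous.
Codon 8: CAU His / CGC Arg — nonsynonymous.
Codon 9: CGA Arg / CGU Arg — synonymous.
Codon 10: CCA Pro / GCA Ala — nonsynonymous.
Synonymous differences: 3.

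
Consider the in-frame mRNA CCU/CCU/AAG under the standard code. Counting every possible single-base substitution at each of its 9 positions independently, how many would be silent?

Codon 1 (CCU, Pro): 3 synonymous substitutions.
Codon 2 (CCU, Pro): 3 synonymous substitutions.
Codon 3 (AAG, Lys): 1 synonymous substitution.
Total: 3 + 3 + 1 = 7.

7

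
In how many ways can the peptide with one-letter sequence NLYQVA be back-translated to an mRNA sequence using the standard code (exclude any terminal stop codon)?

Asn: 2 codons.
Leu: 6 codons.
Tyr: 2 codons.
Gln: 2 codons.
Val: 4 codons.
Ala: 4 codons.
2 × 6 × 2 × 2 × 4 × 4 = 768.

768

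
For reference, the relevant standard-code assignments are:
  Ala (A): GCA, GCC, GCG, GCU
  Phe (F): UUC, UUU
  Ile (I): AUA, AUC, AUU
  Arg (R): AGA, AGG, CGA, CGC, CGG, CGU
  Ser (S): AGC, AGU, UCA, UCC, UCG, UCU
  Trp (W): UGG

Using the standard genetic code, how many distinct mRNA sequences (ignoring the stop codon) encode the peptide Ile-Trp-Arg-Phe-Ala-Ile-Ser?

2592

Ile: 3 codons.
Trp: 1 codon.
Arg: 6 codons.
Phe: 2 codons.
Ala: 4 codons.
Ile: 3 codons.
Ser: 6 codons.
3 × 1 × 6 × 2 × 4 × 3 × 6 = 2592.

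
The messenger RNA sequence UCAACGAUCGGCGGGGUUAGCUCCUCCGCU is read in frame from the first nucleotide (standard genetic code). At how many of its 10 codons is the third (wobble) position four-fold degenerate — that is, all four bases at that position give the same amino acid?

8

Codon 1 UCA (Ser): third position 4-fold.
Codon 2 ACG (Thr): third position 4-fold.
Codon 3 AUC (Ile): third position 3-fold.
Codon 4 GGC (Gly): third position 4-fold.
Codon 5 GGG (Gly): third position 4-fold.
Codon 6 GUU (Val): third position 4-fold.
Codon 7 AGC (Ser): third position 2-fold.
Codon 8 UCC (Ser): third position 4-fold.
Codon 9 UCC (Ser): third position 4-fold.
Codon 10 GCU (Ala): third position 4-fold.
Four-fold degenerate third positions: 8.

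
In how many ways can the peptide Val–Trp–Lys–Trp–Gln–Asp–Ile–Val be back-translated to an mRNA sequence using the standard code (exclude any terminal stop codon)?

384

Val: 4 codons.
Trp: 1 codon.
Lys: 2 codons.
Trp: 1 codon.
Gln: 2 codons.
Asp: 2 codons.
Ile: 3 codons.
Val: 4 codons.
4 × 1 × 2 × 1 × 2 × 2 × 3 × 4 = 384.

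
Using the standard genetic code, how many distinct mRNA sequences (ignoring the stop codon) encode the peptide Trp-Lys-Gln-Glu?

Trp: 1 codon.
Lys: 2 codons.
Gln: 2 codons.
Glu: 2 codons.
1 × 2 × 2 × 2 = 8.

8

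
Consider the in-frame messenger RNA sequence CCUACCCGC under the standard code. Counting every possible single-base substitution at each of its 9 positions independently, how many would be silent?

9

Codon 1 (CCU, Pro): 3 synonymous substitutions.
Codon 2 (ACC, Thr): 3 synonymous substitutions.
Codon 3 (CGC, Arg): 3 synonymous substitutions.
Total: 3 + 3 + 3 = 9.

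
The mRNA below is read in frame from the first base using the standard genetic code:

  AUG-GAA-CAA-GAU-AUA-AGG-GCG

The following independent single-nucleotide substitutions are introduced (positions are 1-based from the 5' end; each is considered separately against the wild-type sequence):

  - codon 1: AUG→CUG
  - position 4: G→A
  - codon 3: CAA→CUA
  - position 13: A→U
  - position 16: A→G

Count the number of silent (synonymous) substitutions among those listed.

Codon 1: AUG (Met) → CUG (Leu) — missense.
Codon 2: GAA (Glu) → AAA (Lys) — missense.
Codon 3: CAA (Gln) → CUA (Leu) — missense.
Codon 5: AUA (Ile) → UUA (Leu) — missense.
Codon 6: AGG (Arg) → GGG (Gly) — missense.
Synonymous: 0 of 5.

0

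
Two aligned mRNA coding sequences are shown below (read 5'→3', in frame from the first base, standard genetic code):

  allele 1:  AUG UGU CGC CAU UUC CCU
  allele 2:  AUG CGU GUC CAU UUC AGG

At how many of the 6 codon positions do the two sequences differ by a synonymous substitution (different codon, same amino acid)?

Codon 1: AUG Met / AUG Met — identical.
Codon 2: UGU Cys / CGU Arg — nonsynonymous.
Codon 3: CGC Arg / GUC Val — nonsynonymous.
Codon 4: CAU His / CAU His — identical.
Codon 5: UUC Phe / UUC Phe — identical.
Codon 6: CCU Pro / AGG Arg — nonsynonymous.
Synonymous differences: 0.

0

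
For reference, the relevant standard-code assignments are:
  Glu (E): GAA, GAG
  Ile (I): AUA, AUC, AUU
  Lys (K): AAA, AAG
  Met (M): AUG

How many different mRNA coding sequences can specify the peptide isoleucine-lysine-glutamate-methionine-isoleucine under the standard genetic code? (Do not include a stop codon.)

Ile: 3 codons.
Lys: 2 codons.
Glu: 2 codons.
Met: 1 codon.
Ile: 3 codons.
3 × 2 × 2 × 1 × 3 = 36.

36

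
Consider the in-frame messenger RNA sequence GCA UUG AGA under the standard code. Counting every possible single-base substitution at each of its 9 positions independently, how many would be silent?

7

Codon 1 (GCA, Ala): 3 synonymous substitutions.
Codon 2 (UUG, Leu): 2 synonymous substitutions.
Codon 3 (AGA, Arg): 2 synonymous substitutions.
Total: 3 + 2 + 2 = 7.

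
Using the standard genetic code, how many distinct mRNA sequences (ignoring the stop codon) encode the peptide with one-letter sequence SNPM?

48

Ser: 6 codons.
Asn: 2 codons.
Pro: 4 codons.
Met: 1 codon.
6 × 2 × 4 × 1 = 48.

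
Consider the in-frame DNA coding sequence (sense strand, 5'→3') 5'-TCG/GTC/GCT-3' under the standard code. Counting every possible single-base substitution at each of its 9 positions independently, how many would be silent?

Codon 1 (TCG, Ser): 3 synonymous substitutions.
Codon 2 (GTC, Val): 3 synonymous substitutions.
Codon 3 (GCT, Ala): 3 synonymous substitutions.
Total: 3 + 3 + 3 = 9.

9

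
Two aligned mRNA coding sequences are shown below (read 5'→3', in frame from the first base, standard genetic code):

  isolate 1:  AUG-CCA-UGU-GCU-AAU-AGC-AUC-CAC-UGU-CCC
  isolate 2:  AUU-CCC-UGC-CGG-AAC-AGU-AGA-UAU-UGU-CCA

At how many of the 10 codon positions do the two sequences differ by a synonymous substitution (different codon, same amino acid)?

Codon 1: AUG Met / AUU Ile — nonsynonymous.
Codon 2: CCA Pro / CCC Pro — synonymous.
Codon 3: UGU Cys / UGC Cys — synonymous.
Codon 4: GCU Ala / CGG Arg — nonsynonymous.
Codon 5: AAU Asn / AAC Asn — synonymous.
Codon 6: AGC Ser / AGU Ser — synonymous.
Codon 7: AUC Ile / AGA Arg — nonsynonymous.
Codon 8: CAC His / UAU Tyr — nonsynonymous.
Codon 9: UGU Cys / UGU Cys — identical.
Codon 10: CCC Pro / CCA Pro — synonymous.
Synonymous differences: 5.

5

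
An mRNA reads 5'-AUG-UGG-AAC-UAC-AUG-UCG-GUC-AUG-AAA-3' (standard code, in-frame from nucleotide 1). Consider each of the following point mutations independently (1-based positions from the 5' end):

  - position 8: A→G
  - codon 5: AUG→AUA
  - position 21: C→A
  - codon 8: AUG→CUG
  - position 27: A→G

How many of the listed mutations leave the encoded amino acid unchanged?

2

Codon 3: AAC (Asn) → AGC (Ser) — missense.
Codon 5: AUG (Met) → AUA (Ile) — missense.
Codon 7: GUC (Val) → GUA (Val) — synonymous.
Codon 8: AUG (Met) → CUG (Leu) — missense.
Codon 9: AAA (Lys) → AAG (Lys) — synonymous.
Synonymous: 2 of 5.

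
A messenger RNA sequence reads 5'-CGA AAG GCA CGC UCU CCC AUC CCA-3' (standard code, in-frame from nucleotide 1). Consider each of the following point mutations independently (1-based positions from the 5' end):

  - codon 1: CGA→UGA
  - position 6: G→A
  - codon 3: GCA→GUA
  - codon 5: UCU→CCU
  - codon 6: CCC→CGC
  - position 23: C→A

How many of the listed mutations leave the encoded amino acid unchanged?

Codon 1: CGA (Arg) → UGA (Stop) — nonsense.
Codon 2: AAG (Lys) → AAA (Lys) — synonymous.
Codon 3: GCA (Ala) → GUA (Val) — missense.
Codon 5: UCU (Ser) → CCU (Pro) — missense.
Codon 6: CCC (Pro) → CGC (Arg) — missense.
Codon 8: CCA (Pro) → CAA (Gln) — missense.
Synonymous: 1 of 6.

1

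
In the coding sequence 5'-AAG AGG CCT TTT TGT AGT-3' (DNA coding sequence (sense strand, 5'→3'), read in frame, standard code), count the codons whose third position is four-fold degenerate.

Codon 1 AAG (Lys): third position 2-fold.
Codon 2 AGG (Arg): third position 2-fold.
Codon 3 CCT (Pro): third position 4-fold.
Codon 4 TTT (Phe): third position 2-fold.
Codon 5 TGT (Cys): third position 2-fold.
Codon 6 AGT (Ser): third position 2-fold.
Four-fold degenerate third positions: 1.

1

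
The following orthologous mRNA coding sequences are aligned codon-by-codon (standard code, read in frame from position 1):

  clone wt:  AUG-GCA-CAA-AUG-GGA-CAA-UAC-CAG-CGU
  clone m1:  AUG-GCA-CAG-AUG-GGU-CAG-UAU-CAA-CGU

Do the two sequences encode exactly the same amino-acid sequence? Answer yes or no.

yes

Codon 1: AUG Met / AUG Met — identical.
Codon 2: GCA Ala / GCA Ala — identical.
Codon 3: CAA Gln / CAG Gln — synonymous.
Codon 4: AUG Met / AUG Met — identical.
Codon 5: GGA Gly / GGU Gly — synonymous.
Codon 6: CAA Gln / CAG Gln — synonymous.
Codon 7: UAC Tyr / UAU Tyr — synonymous.
Codon 8: CAG Gln / CAA Gln — synonymous.
Codon 9: CGU Arg / CGU Arg — identical.
Nonsynonymous differences: 0 → same protein.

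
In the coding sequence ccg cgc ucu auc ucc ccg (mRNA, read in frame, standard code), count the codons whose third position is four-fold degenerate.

5

Codon 1 CCG (Pro): third position 4-fold.
Codon 2 CGC (Arg): third position 4-fold.
Codon 3 UCU (Ser): third position 4-fold.
Codon 4 AUC (Ile): third position 3-fold.
Codon 5 UCC (Ser): third position 4-fold.
Codon 6 CCG (Pro): third position 4-fold.
Four-fold degenerate third positions: 5.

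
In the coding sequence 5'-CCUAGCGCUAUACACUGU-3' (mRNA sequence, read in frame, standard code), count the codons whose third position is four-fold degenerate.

Codon 1 CCU (Pro): third position 4-fold.
Codon 2 AGC (Ser): third position 2-fold.
Codon 3 GCU (Ala): third position 4-fold.
Codon 4 AUA (Ile): third position 3-fold.
Codon 5 CAC (His): third position 2-fold.
Codon 6 UGU (Cys): third position 2-fold.
Four-fold degenerate third positions: 2.

2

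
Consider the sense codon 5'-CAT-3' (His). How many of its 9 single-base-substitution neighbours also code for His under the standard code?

1

Position 1: none → 0 synonymous.
Position 2: none → 0 synonymous.
Position 3: CAC → 1 synonymous.
Total: 0 + 0 + 1 = 1.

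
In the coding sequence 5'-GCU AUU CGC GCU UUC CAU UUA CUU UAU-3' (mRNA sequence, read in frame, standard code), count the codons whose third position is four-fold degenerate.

4

Codon 1 GCU (Ala): third position 4-fold.
Codon 2 AUU (Ile): third position 3-fold.
Codon 3 CGC (Arg): third position 4-fold.
Codon 4 GCU (Ala): third position 4-fold.
Codon 5 UUC (Phe): third position 2-fold.
Codon 6 CAU (His): third position 2-fold.
Codon 7 UUA (Leu): third position 2-fold.
Codon 8 CUU (Leu): third position 4-fold.
Codon 9 UAU (Tyr): third position 2-fold.
Four-fold degenerate third positions: 4.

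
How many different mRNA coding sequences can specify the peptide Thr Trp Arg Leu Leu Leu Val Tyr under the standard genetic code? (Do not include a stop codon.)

Thr: 4 codons.
Trp: 1 codon.
Arg: 6 codons.
Leu: 6 codons.
Leu: 6 codons.
Leu: 6 codons.
Val: 4 codons.
Tyr: 2 codons.
4 × 1 × 6 × 6 × 6 × 6 × 4 × 2 = 41472.

41472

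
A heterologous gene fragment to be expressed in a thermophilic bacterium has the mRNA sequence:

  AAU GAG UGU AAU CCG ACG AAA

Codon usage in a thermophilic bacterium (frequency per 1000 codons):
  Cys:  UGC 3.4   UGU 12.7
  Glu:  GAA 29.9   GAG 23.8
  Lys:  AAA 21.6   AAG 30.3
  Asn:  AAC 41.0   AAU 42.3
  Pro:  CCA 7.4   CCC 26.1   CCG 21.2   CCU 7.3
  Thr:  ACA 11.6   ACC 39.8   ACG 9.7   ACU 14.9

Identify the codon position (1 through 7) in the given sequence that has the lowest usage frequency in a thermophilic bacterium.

Codon 1 AAU (Asn): 42.3 per 1000.
Codon 2 GAG (Glu): 23.8 per 1000.
Codon 3 UGU (Cys): 12.7 per 1000.
Codon 4 AAU (Asn): 42.3 per 1000.
Codon 5 CCG (Pro): 21.2 per 1000.
Codon 6 ACG (Thr): 9.7 per 1000.
Codon 7 AAA (Lys): 21.6 per 1000.
Lowest frequency is 9.7 at codon 6.

6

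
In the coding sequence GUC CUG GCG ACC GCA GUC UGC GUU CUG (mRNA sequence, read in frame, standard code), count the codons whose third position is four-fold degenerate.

8

Codon 1 GUC (Val): third position 4-fold.
Codon 2 CUG (Leu): third position 4-fold.
Codon 3 GCG (Ala): third position 4-fold.
Codon 4 ACC (Thr): third position 4-fold.
Codon 5 GCA (Ala): third position 4-fold.
Codon 6 GUC (Val): third position 4-fold.
Codon 7 UGC (Cys): third position 2-fold.
Codon 8 GUU (Val): third position 4-fold.
Codon 9 CUG (Leu): third position 4-fold.
Four-fold degenerate third positions: 8.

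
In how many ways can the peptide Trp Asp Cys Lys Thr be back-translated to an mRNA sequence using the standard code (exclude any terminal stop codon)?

Trp: 1 codon.
Asp: 2 codons.
Cys: 2 codons.
Lys: 2 codons.
Thr: 4 codons.
1 × 2 × 2 × 2 × 4 = 32.

32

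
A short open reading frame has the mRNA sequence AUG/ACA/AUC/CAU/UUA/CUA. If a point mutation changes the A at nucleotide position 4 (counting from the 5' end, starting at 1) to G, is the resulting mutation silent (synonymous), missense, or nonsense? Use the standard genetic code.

Position 4 falls in codon 2: ACA → Thr.
After the substitution the codon is GCA → Ala.
Thr ≠ Ala, so this is a missense mutation.

missense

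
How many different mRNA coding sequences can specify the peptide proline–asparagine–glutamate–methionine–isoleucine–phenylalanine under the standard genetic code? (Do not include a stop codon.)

96

Pro: 4 codons.
Asn: 2 codons.
Glu: 2 codons.
Met: 1 codon.
Ile: 3 codons.
Phe: 2 codons.
4 × 2 × 2 × 1 × 3 × 2 = 96.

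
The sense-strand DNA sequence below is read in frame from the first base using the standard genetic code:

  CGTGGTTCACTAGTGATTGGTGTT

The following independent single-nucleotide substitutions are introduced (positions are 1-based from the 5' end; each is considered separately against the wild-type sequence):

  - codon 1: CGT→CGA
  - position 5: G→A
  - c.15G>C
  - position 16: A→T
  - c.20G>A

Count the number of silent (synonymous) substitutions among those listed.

Codon 1: CGT (Arg) → CGA (Arg) — synonymous.
Codon 2: GGT (Gly) → GAT (Asp) — missense.
Codon 5: GTG (Val) → GTC (Val) — synonymous.
Codon 6: ATT (Ile) → TTT (Phe) — missense.
Codon 7: GGT (Gly) → GAT (Asp) — missense.
Synonymous: 2 of 5.

2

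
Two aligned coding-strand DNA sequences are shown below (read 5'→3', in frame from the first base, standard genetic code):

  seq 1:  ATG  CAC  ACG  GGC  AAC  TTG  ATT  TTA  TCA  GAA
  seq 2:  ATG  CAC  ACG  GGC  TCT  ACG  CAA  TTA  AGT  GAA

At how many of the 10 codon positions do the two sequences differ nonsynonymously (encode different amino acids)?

Codon 1: ATG Met / ATG Met — identical.
Codon 2: CAC His / CAC His — identical.
Codon 3: ACG Thr / ACG Thr — identical.
Codon 4: GGC Gly / GGC Gly — identical.
Codon 5: AAC Asn / TCT Ser — nonsynonymous.
Codon 6: TTG Leu / ACG Thr — nonsynonymous.
Codon 7: ATT Ile / CAA Gln — nonsynonymous.
Codon 8: TTA Leu / TTA Leu — identical.
Codon 9: TCA Ser / AGT Ser — synonymous.
Codon 10: GAA Glu / GAA Glu — identical.
Nonsynonymous differences: 3.

3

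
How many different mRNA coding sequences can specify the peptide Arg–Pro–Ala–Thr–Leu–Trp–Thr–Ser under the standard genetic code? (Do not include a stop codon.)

Arg: 6 codons.
Pro: 4 codons.
Ala: 4 codons.
Thr: 4 codons.
Leu: 6 codons.
Trp: 1 codon.
Thr: 4 codons.
Ser: 6 codons.
6 × 4 × 4 × 4 × 6 × 1 × 4 × 6 = 55296.

55296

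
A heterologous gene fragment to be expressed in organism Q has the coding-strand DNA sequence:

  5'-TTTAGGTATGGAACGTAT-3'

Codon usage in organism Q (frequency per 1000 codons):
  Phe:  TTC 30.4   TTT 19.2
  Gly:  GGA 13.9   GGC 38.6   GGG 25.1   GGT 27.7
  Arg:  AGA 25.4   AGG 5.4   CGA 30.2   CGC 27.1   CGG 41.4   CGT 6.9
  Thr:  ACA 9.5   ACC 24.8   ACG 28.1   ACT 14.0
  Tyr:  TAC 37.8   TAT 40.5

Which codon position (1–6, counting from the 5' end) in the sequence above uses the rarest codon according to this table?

2

Codon 1 TTT (Phe): 19.2 per 1000.
Codon 2 AGG (Arg): 5.4 per 1000.
Codon 3 TAT (Tyr): 40.5 per 1000.
Codon 4 GGA (Gly): 13.9 per 1000.
Codon 5 ACG (Thr): 28.1 per 1000.
Codon 6 TAT (Tyr): 40.5 per 1000.
Lowest frequency is 5.4 at codon 2.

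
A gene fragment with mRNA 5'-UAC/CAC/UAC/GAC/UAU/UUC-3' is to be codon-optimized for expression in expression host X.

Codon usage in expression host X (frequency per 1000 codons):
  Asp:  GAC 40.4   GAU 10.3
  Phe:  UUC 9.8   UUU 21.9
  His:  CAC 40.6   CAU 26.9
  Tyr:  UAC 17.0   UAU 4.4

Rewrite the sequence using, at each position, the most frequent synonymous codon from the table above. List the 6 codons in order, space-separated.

Codon 1 (Tyr): best is UAC at 17.0.
Codon 2 (His): best is CAC at 40.6.
Codon 3 (Tyr): best is UAC at 17.0.
Codon 4 (Asp): best is GAC at 40.4.
Codon 5 (Tyr): best is UAC at 17.0.
Codon 6 (Phe): best is UUU at 21.9.

UAC CAC UAC GAC UAC UUU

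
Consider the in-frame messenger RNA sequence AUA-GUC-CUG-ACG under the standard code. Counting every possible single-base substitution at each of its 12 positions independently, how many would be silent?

12

Codon 1 (AUA, Ile): 2 synonymous substitutions.
Codon 2 (GUC, Val): 3 synonymous substitutions.
Codon 3 (CUG, Leu): 4 synonymous substitutions.
Codon 4 (ACG, Thr): 3 synonymous substitutions.
Total: 2 + 3 + 4 + 3 = 12.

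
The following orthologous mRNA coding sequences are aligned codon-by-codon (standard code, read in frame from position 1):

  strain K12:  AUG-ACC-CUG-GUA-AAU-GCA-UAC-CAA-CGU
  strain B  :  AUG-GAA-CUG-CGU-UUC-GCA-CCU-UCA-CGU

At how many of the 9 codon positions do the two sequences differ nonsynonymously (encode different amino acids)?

5

Codon 1: AUG Met / AUG Met — identical.
Codon 2: ACC Thr / GAA Glu — nonsynonymous.
Codon 3: CUG Leu / CUG Leu — identical.
Codon 4: GUA Val / CGU Arg — nonsynonymous.
Codon 5: AAU Asn / UUC Phe — nonsynonymous.
Codon 6: GCA Ala / GCA Ala — identical.
Codon 7: UAC Tyr / CCU Pro — nonsynonymous.
Codon 8: CAA Gln / UCA Ser — nonsynonymous.
Codon 9: CGU Arg / CGU Arg — identical.
Nonsynonymous differences: 5.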